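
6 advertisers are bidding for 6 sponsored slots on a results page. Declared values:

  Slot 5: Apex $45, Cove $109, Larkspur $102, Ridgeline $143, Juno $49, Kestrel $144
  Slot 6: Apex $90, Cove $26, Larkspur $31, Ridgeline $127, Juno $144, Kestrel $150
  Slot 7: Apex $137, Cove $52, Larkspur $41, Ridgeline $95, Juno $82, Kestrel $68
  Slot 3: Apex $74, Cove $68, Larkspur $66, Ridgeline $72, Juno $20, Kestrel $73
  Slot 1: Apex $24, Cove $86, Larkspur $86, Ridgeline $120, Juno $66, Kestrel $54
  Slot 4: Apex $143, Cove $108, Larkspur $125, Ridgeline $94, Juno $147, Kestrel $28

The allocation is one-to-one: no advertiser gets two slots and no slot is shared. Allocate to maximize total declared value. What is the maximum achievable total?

Maximum total: $738

Optimal: Apex→Slot 7 ($137), Cove→Slot 3 ($68), Larkspur→Slot 4 ($125), Ridgeline→Slot 1 ($120), Juno→Slot 6 ($144), Kestrel→Slot 5 ($144) — total 137+68+125+120+144+144 = $738.
Row-greedy (each advertiser in turn takes its best remaining slot) gives $620, worse by 118.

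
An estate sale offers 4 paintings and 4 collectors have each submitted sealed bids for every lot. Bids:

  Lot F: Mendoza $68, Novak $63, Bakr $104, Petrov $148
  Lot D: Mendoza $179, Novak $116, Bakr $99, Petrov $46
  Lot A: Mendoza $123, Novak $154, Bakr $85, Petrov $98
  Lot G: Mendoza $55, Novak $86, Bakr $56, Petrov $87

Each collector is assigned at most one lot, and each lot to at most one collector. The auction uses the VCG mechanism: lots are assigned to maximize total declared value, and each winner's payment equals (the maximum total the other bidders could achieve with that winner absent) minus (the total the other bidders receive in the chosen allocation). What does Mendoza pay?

Mendoza pays $43.

Efficient allocation: Mendoza→Lot D ($179), Novak→Lot A ($154), Bakr→Lot G ($56), Petrov→Lot F ($148); total welfare W = $537.
Mendoza receives Lot D at value $179, so the others get W − 179 = $358.
Without Mendoza: best allocation of the remaining 3 bidders over all 4 lots is Novak→Lot A ($154), Bakr→Lot D ($99), Petrov→Lot F ($148), total $401.
VCG payment = (others' best without Mendoza) − (others' welfare with Mendoza) = 401 − 358 = $43.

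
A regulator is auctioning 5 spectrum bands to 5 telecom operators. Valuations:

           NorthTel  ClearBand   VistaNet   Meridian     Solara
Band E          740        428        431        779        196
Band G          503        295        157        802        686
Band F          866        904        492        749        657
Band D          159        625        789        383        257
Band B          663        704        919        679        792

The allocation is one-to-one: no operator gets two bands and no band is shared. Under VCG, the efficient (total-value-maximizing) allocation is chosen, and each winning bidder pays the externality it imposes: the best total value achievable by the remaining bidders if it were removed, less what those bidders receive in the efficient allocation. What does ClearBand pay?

Efficient allocation: NorthTel→Band E ($740M), ClearBand→Band F ($904M), VistaNet→Band D ($789M), Meridian→Band G ($802M), Solara→Band B ($792M); total welfare W = $4027M.
ClearBand receives Band F at value $904M, so the others get W − 904 = $3123M.
Without ClearBand: best allocation of the remaining 4 bidders over all 5 bands is NorthTel→Band F ($866M), VistaNet→Band B ($919M), Meridian→Band E ($779M), Solara→Band G ($686M), total $3250M.
VCG payment = (others' best without ClearBand) − (others' welfare with ClearBand) = 3250 − 3123 = $127M.

ClearBand pays $127M.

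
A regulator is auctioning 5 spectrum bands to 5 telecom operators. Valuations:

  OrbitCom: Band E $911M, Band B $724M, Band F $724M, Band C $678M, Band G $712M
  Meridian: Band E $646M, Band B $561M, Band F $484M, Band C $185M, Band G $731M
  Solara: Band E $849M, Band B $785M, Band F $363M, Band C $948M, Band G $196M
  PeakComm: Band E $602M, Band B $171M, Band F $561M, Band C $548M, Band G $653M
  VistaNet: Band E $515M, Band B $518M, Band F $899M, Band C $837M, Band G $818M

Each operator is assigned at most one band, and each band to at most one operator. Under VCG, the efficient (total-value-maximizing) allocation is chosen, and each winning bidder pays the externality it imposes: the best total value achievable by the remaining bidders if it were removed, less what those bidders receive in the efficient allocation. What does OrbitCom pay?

OrbitCom pays $119M.

Efficient allocation: OrbitCom→Band E ($911M), Meridian→Band B ($561M), Solara→Band C ($948M), PeakComm→Band G ($653M), VistaNet→Band F ($899M); total welfare W = $3972M.
OrbitCom receives Band E at value $911M, so the others get W − 911 = $3061M.
Without OrbitCom: best allocation of the remaining 4 bidders over all 5 bands is Meridian→Band G ($731M), Solara→Band C ($948M), PeakComm→Band E ($602M), VistaNet→Band F ($899M), total $3180M.
VCG payment = (others' best without OrbitCom) − (others' welfare with OrbitCom) = 3180 − 3061 = $119M.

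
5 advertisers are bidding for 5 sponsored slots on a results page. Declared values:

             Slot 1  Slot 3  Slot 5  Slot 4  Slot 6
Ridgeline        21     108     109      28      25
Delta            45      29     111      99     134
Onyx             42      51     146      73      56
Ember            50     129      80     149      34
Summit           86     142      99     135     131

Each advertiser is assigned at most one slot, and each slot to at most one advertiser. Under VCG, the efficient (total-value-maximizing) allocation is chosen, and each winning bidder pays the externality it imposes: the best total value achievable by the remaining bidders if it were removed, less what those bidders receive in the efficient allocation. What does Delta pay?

Efficient allocation: Ridgeline→Slot 3 ($108), Delta→Slot 6 ($134), Onyx→Slot 5 ($146), Ember→Slot 4 ($149), Summit→Slot 1 ($86); total welfare W = $623.
Delta receives Slot 6 at value $134, so the others get W − 134 = $489.
Without Delta: best allocation of the remaining 4 bidders over all 5 slots is Ridgeline→Slot 3 ($108), Onyx→Slot 5 ($146), Ember→Slot 4 ($149), Summit→Slot 6 ($131), total $534.
VCG payment = (others' best without Delta) − (others' welfare with Delta) = 534 − 489 = $45.

Delta pays $45.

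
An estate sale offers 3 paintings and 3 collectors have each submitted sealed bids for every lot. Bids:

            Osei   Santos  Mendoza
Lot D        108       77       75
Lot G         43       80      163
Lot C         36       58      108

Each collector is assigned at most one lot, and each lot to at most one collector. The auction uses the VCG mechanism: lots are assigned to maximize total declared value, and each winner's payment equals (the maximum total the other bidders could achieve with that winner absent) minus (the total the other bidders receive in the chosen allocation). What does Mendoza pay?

Efficient allocation: Osei→Lot D ($108), Santos→Lot C ($58), Mendoza→Lot G ($163); total welfare W = $329.
Mendoza receives Lot G at value $163, so the others get W − 163 = $166.
Without Mendoza: best allocation of the remaining 2 bidders over all 3 lots is Osei→Lot D ($108), Santos→Lot G ($80), total $188.
VCG payment = (others' best without Mendoza) − (others' welfare with Mendoza) = 188 − 166 = $22.

Mendoza pays $22.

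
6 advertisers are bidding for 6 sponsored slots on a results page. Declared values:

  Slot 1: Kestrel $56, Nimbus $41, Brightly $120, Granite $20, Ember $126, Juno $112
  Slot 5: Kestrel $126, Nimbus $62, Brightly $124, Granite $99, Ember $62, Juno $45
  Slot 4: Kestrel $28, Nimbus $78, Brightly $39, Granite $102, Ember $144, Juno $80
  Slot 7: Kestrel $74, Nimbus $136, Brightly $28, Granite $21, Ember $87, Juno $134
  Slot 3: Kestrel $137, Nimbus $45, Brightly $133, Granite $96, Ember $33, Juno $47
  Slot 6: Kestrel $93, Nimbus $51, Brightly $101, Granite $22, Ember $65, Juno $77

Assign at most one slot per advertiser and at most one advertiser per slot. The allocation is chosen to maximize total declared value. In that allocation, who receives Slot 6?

Brightly receives Slot 6.

Optimal: Kestrel→Slot 3 ($137), Nimbus→Slot 7 ($136), Brightly→Slot 6 ($101), Granite→Slot 5 ($99), Ember→Slot 4 ($144), Juno→Slot 1 ($112) — total 137+136+101+99+144+112 = $729.
Max-entry greedy (repeatedly take the single best remaining cell) gives $675, worse by 54.
Swapping Juno↔Brightly (Juno→Slot 6 $77, Brightly→Slot 1 $120) loses 16.
Checked against all permutations: $729 is optimal.
Brightly's own top slot is Slot 3 ($133), but forcing Brightly→Slot 3 and reassigning the rest optimally gives only $717 — worse by 12.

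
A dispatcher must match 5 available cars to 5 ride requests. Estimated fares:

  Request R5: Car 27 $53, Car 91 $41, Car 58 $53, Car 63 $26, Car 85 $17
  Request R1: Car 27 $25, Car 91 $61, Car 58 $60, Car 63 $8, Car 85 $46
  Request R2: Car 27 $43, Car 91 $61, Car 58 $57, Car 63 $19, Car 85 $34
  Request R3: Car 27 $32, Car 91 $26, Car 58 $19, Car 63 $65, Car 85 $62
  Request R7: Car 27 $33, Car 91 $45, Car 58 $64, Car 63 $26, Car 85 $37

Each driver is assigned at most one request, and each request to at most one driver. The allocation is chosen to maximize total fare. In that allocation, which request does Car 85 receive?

Car 85 receives Request R1.

This is the linear assignment problem.
Optimal: Car 27→Request R5 ($53), Car 91→Request R2 ($61), Car 58→Request R7 ($64), Car 63→Request R3 ($65), Car 85→Request R1 ($46) — total 53+61+64+65+46 = $289.
Max-entry greedy (repeatedly take the single best remaining cell) gives $277, worse by 12.
Next-best assignment: Car 27→Request R5, Car 91→Request R1, Car 58→Request R7, Car 63→Request R3, Car 85→Request R2 = $277.
No other one-to-one assignment exceeds $289.
Car 85's own top request is Request R3 ($62), but forcing Car 85→Request R3 and reassigning the rest optimally gives only $262 — worse by 27.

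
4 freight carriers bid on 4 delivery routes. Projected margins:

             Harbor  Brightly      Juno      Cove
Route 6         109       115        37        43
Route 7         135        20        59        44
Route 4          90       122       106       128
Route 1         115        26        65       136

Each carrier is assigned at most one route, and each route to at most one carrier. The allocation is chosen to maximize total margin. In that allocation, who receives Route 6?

Optimal: Harbor→Route 7 ($135k), Brightly→Route 6 ($115k), Juno→Route 4 ($106k), Cove→Route 1 ($136k) — total 135+115+106+136 = $492k.
Next-best assignment: Harbor→Route 7, Brightly→Route 6, Juno→Route 1, Cove→Route 4 = $443k.
Brightly's own top route is Route 4 ($122k), but forcing Brightly→Route 4 and reassigning the rest optimally gives only $430k — worse by 62.

Brightly receives Route 6.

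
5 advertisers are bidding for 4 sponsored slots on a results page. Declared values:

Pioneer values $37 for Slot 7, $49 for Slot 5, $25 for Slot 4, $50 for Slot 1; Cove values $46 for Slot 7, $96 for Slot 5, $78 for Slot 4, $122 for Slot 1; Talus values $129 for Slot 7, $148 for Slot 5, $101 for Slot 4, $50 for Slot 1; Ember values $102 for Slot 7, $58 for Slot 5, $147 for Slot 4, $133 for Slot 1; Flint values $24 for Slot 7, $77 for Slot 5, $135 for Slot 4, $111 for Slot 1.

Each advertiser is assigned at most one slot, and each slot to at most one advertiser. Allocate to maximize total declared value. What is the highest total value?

Optimal: Ember→Slot 7 ($102), Talus→Slot 5 ($148), Flint→Slot 4 ($135), Cove→Slot 1 ($122) — total 102+148+135+122 = $507.
Row-greedy (each advertiser in turn takes its best remaining slot) gives $422, worse by 85.
Next-best assignment: Talus→Slot 7, Cove→Slot 5, Flint→Slot 4, Ember→Slot 1 = $493.
Checked against all permutations: $507 is optimal.

Max total: $507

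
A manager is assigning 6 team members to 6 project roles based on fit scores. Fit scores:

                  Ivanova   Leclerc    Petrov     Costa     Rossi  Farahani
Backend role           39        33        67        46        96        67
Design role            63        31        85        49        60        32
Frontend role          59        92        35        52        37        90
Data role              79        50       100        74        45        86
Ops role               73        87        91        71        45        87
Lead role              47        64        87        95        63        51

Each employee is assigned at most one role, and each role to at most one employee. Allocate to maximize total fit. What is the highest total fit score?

Maximum total: 534 pts

Optimal: Ivanova→Data role (79 pts), Leclerc→Frontend role (92 pts), Petrov→Design role (85 pts), Costa→Lead role (95 pts), Rossi→Backend role (96 pts), Farahani→Ops role (87 pts) — total 79+92+85+95+96+87 = 534 pts.
Max-entry greedy (repeatedly take the single best remaining cell) gives 533 pts, worse by 1.
No other one-to-one assignment exceeds 534 pts.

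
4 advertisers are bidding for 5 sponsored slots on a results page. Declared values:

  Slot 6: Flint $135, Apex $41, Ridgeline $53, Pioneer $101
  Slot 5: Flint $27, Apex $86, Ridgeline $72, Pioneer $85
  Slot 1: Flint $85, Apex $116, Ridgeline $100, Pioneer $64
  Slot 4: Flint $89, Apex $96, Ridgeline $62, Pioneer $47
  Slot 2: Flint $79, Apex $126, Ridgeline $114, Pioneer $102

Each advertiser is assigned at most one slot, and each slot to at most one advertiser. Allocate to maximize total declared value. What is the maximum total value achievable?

Treat this as an assignment problem: match each advertiser to one slot.
Optimal: Flint→Slot 6 ($135), Apex→Slot 1 ($116), Ridgeline→Slot 2 ($114), Pioneer→Slot 5 ($85) — total 135+116+114+85 = $450.
Row-greedy (each advertiser in turn takes its best remaining slot) gives $446, worse by 4.
Swapping Ridgeline↔Pioneer (Ridgeline→Slot 5 $72, Pioneer→Slot 2 $102) loses 25.

Maximum total: $450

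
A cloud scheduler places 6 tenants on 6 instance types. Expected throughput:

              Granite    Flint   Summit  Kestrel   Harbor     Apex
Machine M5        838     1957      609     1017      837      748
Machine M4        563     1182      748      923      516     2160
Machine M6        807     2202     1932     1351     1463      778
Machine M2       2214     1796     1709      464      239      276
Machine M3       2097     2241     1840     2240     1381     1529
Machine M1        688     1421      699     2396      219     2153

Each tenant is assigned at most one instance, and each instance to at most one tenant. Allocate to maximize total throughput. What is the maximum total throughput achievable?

Optimal: Granite→Machine M2 (2214 ops/s), Flint→Machine M5 (1957 ops/s), Summit→Machine M6 (1932 ops/s), Kestrel→Machine M1 (2396 ops/s), Harbor→Machine M3 (1381 ops/s), Apex→Machine M4 (2160 ops/s) — total 2214+1957+1932+2396+1381+2160 = 12040 ops/s.
Column-greedy (each instance in turn goes to its best remaining tenant) gives 10722 ops/s, worse by 1318.
Swapping Apex↔Harbor (Apex→Machine M3 1529 ops/s, Harbor→Machine M4 516 ops/s) loses 1496.
No other one-to-one assignment exceeds 12040 ops/s.

Max total: 12040 ops/s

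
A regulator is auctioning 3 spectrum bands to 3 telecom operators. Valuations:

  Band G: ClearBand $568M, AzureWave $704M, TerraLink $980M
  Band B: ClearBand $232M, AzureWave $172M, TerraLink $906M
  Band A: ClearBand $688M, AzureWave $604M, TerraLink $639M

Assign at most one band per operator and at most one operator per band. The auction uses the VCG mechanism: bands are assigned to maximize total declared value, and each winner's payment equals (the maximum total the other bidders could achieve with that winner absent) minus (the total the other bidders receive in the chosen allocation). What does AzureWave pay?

AzureWave pays $74M.

Efficient allocation: ClearBand→Band A ($688M), AzureWave→Band G ($704M), TerraLink→Band B ($906M); total welfare W = $2298M.
AzureWave receives Band G at value $704M, so the others get W − 704 = $1594M.
Without AzureWave: best allocation of the remaining 2 bidders over all 3 bands is ClearBand→Band A ($688M), TerraLink→Band G ($980M), total $1668M.
VCG payment = (others' best without AzureWave) − (others' welfare with AzureWave) = 1668 − 1594 = $74M.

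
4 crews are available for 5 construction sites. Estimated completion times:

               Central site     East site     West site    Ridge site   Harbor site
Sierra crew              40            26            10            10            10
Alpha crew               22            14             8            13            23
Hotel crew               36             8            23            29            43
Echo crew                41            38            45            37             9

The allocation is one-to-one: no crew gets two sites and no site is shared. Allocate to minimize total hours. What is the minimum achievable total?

Optimal: Sierra crew→Ridge site (10 hours), Alpha crew→West site (8 hours), Hotel crew→East site (8 hours), Echo crew→Harbor site (9 hours) — total 10+8+8+9 = 35 hours.
Column-greedy (each site in turn goes to its cheapest remaining crew) gives 77 hours, worse by 42.
Next-best assignment: Sierra crew→West site, Alpha crew→Ridge site, Hotel crew→East site, Echo crew→Harbor site = 40 hours.
Swapping Alpha crew↔Sierra crew (Alpha crew→Ridge site 13 hours, Sierra crew→West site 10 hours) adds 5.
No other one-to-one assignment undercuts 35 hours.

Minimum total: 35 hours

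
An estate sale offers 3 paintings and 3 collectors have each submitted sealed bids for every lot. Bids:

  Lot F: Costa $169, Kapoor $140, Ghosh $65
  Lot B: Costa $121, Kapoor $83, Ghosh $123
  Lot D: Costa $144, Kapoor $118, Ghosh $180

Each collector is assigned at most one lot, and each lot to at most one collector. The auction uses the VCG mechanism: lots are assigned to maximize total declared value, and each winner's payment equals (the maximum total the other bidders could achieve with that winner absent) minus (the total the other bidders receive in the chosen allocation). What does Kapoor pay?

Efficient allocation: Costa→Lot B ($121), Kapoor→Lot F ($140), Ghosh→Lot D ($180); total welfare W = $441.
Kapoor receives Lot F at value $140, so the others get W − 140 = $301.
Without Kapoor: best allocation of the remaining 2 bidders over all 3 lots is Costa→Lot F ($169), Ghosh→Lot D ($180), total $349.
VCG payment = (others' best without Kapoor) − (others' welfare with Kapoor) = 349 − 301 = $48.

Kapoor pays $48.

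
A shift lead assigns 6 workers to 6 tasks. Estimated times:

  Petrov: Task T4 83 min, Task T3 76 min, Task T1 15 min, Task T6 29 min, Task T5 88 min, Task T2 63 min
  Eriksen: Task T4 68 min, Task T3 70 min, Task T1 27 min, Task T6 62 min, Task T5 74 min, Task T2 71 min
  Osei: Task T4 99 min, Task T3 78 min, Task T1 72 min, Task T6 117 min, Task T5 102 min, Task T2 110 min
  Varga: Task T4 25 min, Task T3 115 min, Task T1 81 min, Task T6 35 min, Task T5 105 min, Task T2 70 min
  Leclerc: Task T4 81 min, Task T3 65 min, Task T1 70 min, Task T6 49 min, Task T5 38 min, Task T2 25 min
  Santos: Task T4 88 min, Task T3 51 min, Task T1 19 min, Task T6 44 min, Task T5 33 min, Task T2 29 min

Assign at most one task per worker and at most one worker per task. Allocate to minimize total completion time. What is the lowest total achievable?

This is a one-to-one assignment (minimum-cost bipartite matching).
Optimal: Petrov→Task T6 (29 min), Eriksen→Task T1 (27 min), Osei→Task T3 (78 min), Varga→Task T4 (25 min), Leclerc→Task T2 (25 min), Santos→Task T5 (33 min) — total 29+27+78+25+25+33 = 217 min.

Minimum total: 217 min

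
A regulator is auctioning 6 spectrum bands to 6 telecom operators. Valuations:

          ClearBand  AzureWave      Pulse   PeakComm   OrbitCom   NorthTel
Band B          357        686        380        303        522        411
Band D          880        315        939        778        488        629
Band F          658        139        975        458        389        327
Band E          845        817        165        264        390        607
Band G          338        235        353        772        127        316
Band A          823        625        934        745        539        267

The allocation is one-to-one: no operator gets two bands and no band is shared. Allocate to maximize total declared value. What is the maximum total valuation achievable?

Maximum total: $4538M

Optimal: ClearBand→Band A ($823M), AzureWave→Band E ($817M), Pulse→Band F ($975M), PeakComm→Band G ($772M), OrbitCom→Band B ($522M), NorthTel→Band D ($629M) — total 823+817+975+772+522+629 = $4538M.
Next-best assignment: ClearBand→Band D, AzureWave→Band B, Pulse→Band F, PeakComm→Band G, OrbitCom→Band A, NorthTel→Band E = $4459M.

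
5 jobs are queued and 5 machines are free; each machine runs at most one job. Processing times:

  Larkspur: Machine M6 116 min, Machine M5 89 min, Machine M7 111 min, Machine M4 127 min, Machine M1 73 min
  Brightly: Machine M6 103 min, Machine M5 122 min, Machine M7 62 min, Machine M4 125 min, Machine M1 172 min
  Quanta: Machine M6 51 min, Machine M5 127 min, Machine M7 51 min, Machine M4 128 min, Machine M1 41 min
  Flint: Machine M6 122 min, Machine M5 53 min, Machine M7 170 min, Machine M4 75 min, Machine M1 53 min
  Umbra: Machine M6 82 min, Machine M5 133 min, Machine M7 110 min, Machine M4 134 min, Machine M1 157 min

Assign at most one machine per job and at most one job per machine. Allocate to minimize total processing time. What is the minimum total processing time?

Minimum total: 349 min

Optimal: Larkspur→Machine M5 (89 min), Brightly→Machine M7 (62 min), Quanta→Machine M1 (41 min), Flint→Machine M4 (75 min), Umbra→Machine M6 (82 min) — total 89+62+41+75+82 = 349 min.
Row-greedy (each job in turn takes its cheapest remaining machine) gives 373 min, worse by 24.
Next-best assignment: Larkspur→Machine M4, Brightly→Machine M7, Quanta→Machine M1, Flint→Machine M5, Umbra→Machine M6 = 365 min.
Swapping Quanta↔Larkspur (Quanta→Machine M5 127 min, Larkspur→Machine M1 73 min) adds 70.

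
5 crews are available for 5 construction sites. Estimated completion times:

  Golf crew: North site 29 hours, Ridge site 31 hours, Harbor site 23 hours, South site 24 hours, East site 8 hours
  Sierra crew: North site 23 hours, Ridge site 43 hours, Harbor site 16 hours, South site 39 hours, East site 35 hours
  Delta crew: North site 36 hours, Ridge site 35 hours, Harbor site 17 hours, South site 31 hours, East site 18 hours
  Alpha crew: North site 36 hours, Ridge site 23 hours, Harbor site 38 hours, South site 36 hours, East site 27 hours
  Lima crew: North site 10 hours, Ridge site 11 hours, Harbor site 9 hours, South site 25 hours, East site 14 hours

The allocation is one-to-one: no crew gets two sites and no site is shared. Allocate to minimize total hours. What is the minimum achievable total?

This is a one-to-one assignment (minimum-cost bipartite matching).
Optimal: Golf crew→East site (8 hours), Sierra crew→Harbor site (16 hours), Delta crew→South site (31 hours), Alpha crew→Ridge site (23 hours), Lima crew→North site (10 hours) — total 8+16+31+23+10 = 88 hours.
Min-entry greedy (repeatedly take the single cheapest remaining cell) gives 94 hours, worse by 6.

Min total: 88 hours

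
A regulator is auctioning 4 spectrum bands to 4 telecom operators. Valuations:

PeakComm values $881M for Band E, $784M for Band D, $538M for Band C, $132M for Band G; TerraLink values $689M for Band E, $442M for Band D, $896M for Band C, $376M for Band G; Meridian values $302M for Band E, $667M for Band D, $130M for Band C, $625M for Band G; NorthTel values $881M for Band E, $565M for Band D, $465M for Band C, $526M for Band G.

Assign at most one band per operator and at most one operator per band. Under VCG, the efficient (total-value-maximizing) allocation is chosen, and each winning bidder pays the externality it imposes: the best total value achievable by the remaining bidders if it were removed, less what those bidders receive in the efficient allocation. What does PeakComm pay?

Efficient allocation: PeakComm→Band D ($784M), TerraLink→Band C ($896M), Meridian→Band G ($625M), NorthTel→Band E ($881M); total welfare W = $3186M.
PeakComm receives Band D at value $784M, so the others get W − 784 = $2402M.
Without PeakComm: best allocation of the remaining 3 bidders over all 4 bands is TerraLink→Band C ($896M), Meridian→Band D ($667M), NorthTel→Band E ($881M), total $2444M.
VCG payment = (others' best without PeakComm) − (others' welfare with PeakComm) = 2444 − 2402 = $42M.

PeakComm pays $42M.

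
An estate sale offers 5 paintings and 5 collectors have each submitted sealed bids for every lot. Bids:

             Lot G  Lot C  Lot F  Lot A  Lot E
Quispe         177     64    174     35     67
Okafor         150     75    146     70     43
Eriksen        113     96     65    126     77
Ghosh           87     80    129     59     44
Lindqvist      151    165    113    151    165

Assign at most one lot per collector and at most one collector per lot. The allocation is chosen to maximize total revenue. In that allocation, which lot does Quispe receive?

Optimal: Quispe→Lot F ($174), Okafor→Lot G ($150), Eriksen→Lot A ($126), Ghosh→Lot C ($80), Lindqvist→Lot E ($165) — total 174+150+126+80+165 = $695.
Column-greedy (each lot in turn goes to its best remaining collector) gives $658, worse by 37.
Next-best assignment: Quispe→Lot G, Okafor→Lot F, Eriksen→Lot A, Ghosh→Lot C, Lindqvist→Lot E = $694.
Swapping Quispe↔Ghosh (Quispe→Lot C $64, Ghosh→Lot F $129) loses 61.
Checked against all permutations: $695 is optimal.
Quispe's own top lot is Lot G ($177), but forcing Quispe→Lot G and reassigning the rest optimally gives only $694 — worse by 1.

Quispe receives Lot F.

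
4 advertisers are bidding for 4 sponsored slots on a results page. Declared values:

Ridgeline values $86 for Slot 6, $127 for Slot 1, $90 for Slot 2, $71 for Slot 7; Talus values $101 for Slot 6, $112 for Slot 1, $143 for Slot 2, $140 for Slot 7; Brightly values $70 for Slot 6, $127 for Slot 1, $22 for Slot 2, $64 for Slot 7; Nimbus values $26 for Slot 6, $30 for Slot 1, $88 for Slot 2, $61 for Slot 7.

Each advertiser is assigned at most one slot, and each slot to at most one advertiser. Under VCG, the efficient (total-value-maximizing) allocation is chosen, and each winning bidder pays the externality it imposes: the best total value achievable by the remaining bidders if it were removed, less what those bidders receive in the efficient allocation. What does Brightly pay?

Brightly pays $41.

Efficient allocation: Ridgeline→Slot 6 ($86), Talus→Slot 7 ($140), Brightly→Slot 1 ($127), Nimbus→Slot 2 ($88); total welfare W = $441.
Brightly receives Slot 1 at value $127, so the others get W − 127 = $314.
Without Brightly: best allocation of the remaining 3 bidders over all 4 slots is Ridgeline→Slot 1 ($127), Talus→Slot 7 ($140), Nimbus→Slot 2 ($88), total $355.
VCG payment = (others' best without Brightly) − (others' welfare with Brightly) = 355 − 314 = $41.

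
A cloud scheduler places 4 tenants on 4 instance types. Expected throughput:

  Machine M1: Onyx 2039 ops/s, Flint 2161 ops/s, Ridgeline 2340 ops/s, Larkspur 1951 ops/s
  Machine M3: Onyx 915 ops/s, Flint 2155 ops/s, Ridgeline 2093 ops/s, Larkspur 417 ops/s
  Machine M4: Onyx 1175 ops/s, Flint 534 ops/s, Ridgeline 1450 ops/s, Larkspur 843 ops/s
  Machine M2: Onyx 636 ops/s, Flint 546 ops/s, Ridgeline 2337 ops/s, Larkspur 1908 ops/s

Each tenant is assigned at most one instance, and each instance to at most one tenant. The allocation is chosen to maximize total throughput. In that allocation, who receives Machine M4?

Onyx receives Machine M4.

Optimal: Onyx→Machine M4 (1175 ops/s), Flint→Machine M3 (2155 ops/s), Ridgeline→Machine M2 (2337 ops/s), Larkspur→Machine M1 (1951 ops/s) — total 1175+2155+2337+1951 = 7618 ops/s.
Row-greedy (each tenant in turn takes its best remaining instance) gives 7374 ops/s, worse by 244.
Swapping Larkspur↔Onyx (Larkspur→Machine M4 843 ops/s, Onyx→Machine M1 2039 ops/s) loses 244.
Checked against all permutations: 7618 ops/s is optimal.
Onyx's own top instance is Machine M1 (2039 ops/s), but forcing Onyx→Machine M1 and reassigning the rest optimally gives only 7552 ops/s — worse by 66.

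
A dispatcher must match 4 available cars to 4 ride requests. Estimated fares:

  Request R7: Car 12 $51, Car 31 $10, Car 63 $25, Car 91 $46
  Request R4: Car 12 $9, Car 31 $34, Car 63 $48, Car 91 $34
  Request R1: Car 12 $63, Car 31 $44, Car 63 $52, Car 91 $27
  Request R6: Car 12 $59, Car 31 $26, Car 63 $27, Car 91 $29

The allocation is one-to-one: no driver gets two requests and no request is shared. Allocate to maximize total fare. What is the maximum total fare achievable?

Optimal: Car 12→Request R6 ($59), Car 31→Request R1 ($44), Car 63→Request R4 ($48), Car 91→Request R7 ($46) — total 59+44+48+46 = $197.
Row-greedy (each driver in turn takes its best remaining request) gives $170, worse by 27.
Swapping Car 91↔Car 63 (Car 91→Request R4 $34, Car 63→Request R7 $25) loses 35.
Every other assignment is strictly worse.

Maximum total: $197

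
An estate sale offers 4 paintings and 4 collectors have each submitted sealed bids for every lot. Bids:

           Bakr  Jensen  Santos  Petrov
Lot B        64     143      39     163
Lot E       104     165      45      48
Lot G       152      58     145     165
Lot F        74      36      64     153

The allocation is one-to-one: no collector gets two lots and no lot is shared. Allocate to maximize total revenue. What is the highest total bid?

Max total: $547

Optimal: Bakr→Lot F ($74), Jensen→Lot E ($165), Santos→Lot G ($145), Petrov→Lot B ($163) — total 74+165+145+163 = $547.
Next-best assignment: Bakr→Lot E, Jensen→Lot B, Santos→Lot G, Petrov→Lot F = $545.
Swapping Petrov↔Santos (Petrov→Lot G $165, Santos→Lot B $39) loses 104.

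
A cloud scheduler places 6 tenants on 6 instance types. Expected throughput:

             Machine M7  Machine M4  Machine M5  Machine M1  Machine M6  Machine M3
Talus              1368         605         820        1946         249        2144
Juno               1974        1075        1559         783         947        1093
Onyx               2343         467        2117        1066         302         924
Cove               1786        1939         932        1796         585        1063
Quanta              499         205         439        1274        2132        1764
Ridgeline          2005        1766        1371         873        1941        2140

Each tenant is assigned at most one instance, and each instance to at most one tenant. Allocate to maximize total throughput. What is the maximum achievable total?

Max total: 12248 ops/s

Optimal: Talus→Machine M1 (1946 ops/s), Juno→Machine M7 (1974 ops/s), Onyx→Machine M5 (2117 ops/s), Cove→Machine M4 (1939 ops/s), Quanta→Machine M6 (2132 ops/s), Ridgeline→Machine M3 (2140 ops/s) — total 1946+1974+2117+1939+2132+2140 = 12248 ops/s.
Max-entry greedy (repeatedly take the single best remaining cell) gives 10990 ops/s, worse by 1258.
Next-best assignment: Talus→Machine M1, Juno→Machine M5, Onyx→Machine M7, Cove→Machine M4, Quanta→Machine M6, Ridgeline→Machine M3 = 12059 ops/s.
Swapping Onyx↔Cove (Onyx→Machine M4 467 ops/s, Cove→Machine M5 932 ops/s) loses 2657.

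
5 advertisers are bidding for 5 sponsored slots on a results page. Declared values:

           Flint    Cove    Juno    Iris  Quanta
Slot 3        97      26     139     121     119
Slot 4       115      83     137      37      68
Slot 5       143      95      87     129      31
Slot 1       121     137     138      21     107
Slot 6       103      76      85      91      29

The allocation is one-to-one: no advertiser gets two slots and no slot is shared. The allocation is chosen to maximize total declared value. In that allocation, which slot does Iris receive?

Iris receives Slot 6.

Optimal: Flint→Slot 5 ($143), Cove→Slot 1 ($137), Juno→Slot 4 ($137), Iris→Slot 6 ($91), Quanta→Slot 3 ($119) — total 143+137+137+91+119 = $627.
Column-greedy (each slot in turn goes to its best remaining advertiser) gives $549, worse by 78.
Checked against all permutations: $627 is optimal.
Iris's own top slot is Slot 5 ($129), but forcing Iris→Slot 5 and reassigning the rest optimally gives only $625 — worse by 2.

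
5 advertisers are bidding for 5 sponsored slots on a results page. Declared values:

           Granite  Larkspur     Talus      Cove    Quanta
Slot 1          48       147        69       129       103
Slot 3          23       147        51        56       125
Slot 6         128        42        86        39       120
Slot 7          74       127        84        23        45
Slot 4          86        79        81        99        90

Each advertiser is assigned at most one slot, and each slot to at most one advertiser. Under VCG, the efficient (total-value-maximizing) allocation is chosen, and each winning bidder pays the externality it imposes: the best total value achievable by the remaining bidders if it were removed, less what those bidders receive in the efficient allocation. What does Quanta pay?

Efficient allocation: Granite→Slot 6 ($128), Larkspur→Slot 7 ($127), Talus→Slot 4 ($81), Cove→Slot 1 ($129), Quanta→Slot 3 ($125); total welfare W = $590.
Quanta receives Slot 3 at value $125, so the others get W − 125 = $465.
Without Quanta: best allocation of the remaining 4 bidders over all 5 slots is Granite→Slot 6 ($128), Larkspur→Slot 3 ($147), Talus→Slot 7 ($84), Cove→Slot 1 ($129), total $488.
VCG payment = (others' best without Quanta) − (others' welfare with Quanta) = 488 − 465 = $23.

Quanta pays $23.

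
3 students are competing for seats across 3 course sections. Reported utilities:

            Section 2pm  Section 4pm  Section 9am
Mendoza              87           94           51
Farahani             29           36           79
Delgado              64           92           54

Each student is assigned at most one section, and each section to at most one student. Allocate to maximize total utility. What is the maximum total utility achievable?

Max total: 258 points

Optimal: Mendoza→Section 2pm (87 points), Farahani→Section 9am (79 points), Delgado→Section 4pm (92 points) — total 87+79+92 = 258 points.
Max-entry greedy (repeatedly take the single best remaining cell) gives 237 points, worse by 21.
Next-best assignment: Mendoza→Section 4pm, Farahani→Section 9am, Delgado→Section 2pm = 237 points.
Swapping Farahani↔Mendoza (Farahani→Section 2pm 29 points, Mendoza→Section 9am 51 points) loses 86.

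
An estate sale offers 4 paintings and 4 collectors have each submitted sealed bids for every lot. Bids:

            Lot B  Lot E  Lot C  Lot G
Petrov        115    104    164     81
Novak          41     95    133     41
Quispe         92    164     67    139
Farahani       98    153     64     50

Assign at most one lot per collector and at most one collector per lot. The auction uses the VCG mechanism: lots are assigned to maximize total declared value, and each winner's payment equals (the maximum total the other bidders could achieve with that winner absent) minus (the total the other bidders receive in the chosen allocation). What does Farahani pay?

Farahani pays $25.

Efficient allocation: Petrov→Lot B ($115), Novak→Lot C ($133), Quispe→Lot G ($139), Farahani→Lot E ($153); total welfare W = $540.
Farahani receives Lot E at value $153, so the others get W − 153 = $387.
Without Farahani: best allocation of the remaining 3 bidders over all 4 lots is Petrov→Lot B ($115), Novak→Lot C ($133), Quispe→Lot E ($164), total $412.
VCG payment = (others' best without Farahani) − (others' welfare with Farahani) = 412 − 387 = $25.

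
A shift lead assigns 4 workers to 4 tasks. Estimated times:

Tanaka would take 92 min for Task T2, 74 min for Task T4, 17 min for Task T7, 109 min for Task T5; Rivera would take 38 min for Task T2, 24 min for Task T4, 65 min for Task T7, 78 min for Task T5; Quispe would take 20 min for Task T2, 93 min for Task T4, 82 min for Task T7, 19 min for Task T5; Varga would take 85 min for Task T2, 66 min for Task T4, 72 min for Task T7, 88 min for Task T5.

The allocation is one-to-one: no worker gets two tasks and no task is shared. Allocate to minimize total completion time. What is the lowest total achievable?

Optimal: Tanaka→Task T7 (17 min), Rivera→Task T2 (38 min), Quispe→Task T5 (19 min), Varga→Task T4 (66 min) — total 17+38+19+66 = 140 min.
Checked against all permutations: 140 min is optimal.

Minimum total: 140 min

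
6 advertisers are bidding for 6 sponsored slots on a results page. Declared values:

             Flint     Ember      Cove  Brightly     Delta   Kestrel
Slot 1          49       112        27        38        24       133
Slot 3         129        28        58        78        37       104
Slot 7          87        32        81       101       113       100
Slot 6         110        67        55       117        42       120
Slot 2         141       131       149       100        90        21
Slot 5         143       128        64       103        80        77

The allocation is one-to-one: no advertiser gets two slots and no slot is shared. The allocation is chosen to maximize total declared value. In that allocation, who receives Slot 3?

Flint receives Slot 3.

Optimal: Flint→Slot 3 ($129), Ember→Slot 5 ($128), Cove→Slot 2 ($149), Brightly→Slot 6 ($117), Delta→Slot 7 ($113), Kestrel→Slot 1 ($133) — total 129+128+149+117+113+133 = $769.
Max-entry greedy (repeatedly take the single best remaining cell) gives $683, worse by 86.
Next-best assignment: Flint→Slot 5, Ember→Slot 1, Cove→Slot 2, Brightly→Slot 6, Delta→Slot 7, Kestrel→Slot 3 = $738.
Every other assignment is strictly worse.
Flint's own top slot is Slot 5 ($143), but forcing Flint→Slot 5 and reassigning the rest optimally gives only $738 — worse by 31.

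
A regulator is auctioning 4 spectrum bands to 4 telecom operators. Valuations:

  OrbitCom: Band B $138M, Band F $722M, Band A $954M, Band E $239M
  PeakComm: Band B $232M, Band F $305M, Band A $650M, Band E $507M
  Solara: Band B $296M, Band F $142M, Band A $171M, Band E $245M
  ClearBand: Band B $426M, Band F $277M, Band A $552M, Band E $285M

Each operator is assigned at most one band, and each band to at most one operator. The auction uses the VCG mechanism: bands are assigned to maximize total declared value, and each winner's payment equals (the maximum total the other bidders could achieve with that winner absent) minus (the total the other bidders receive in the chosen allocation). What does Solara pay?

Solara pays $106M.

Efficient allocation: OrbitCom→Band F ($722M), PeakComm→Band E ($507M), Solara→Band B ($296M), ClearBand→Band A ($552M); total welfare W = $2077M.
Solara receives Band B at value $296M, so the others get W − 296 = $1781M.
Without Solara: best allocation of the remaining 3 bidders over all 4 bands is OrbitCom→Band A ($954M), PeakComm→Band E ($507M), ClearBand→Band B ($426M), total $1887M.
VCG payment = (others' best without Solara) − (others' welfare with Solara) = 1887 − 1781 = $106M.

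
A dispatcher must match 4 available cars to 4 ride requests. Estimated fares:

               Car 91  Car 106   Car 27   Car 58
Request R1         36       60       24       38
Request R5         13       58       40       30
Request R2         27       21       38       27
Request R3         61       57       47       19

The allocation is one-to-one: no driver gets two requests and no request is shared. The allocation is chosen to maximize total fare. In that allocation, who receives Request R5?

Car 106 receives Request R5.

Optimal: Car 91→Request R3 ($61), Car 106→Request R5 ($58), Car 27→Request R2 ($38), Car 58→Request R1 ($38) — total 61+58+38+38 = $195.
Next-best assignment: Car 91→Request R3, Car 106→Request R1, Car 27→Request R2, Car 58→Request R5 = $189.
Every other assignment is strictly worse.
Car 106's own top request is Request R1 ($60), but forcing Car 106→Request R1 and reassigning the rest optimally gives only $189 — worse by 6.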